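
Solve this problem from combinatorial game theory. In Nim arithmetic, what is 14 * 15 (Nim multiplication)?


Nim multiplication is bilinear over XOR: (u XOR v) * w = (u*w) XOR (v*w).
So we split each operand into its bit components and XOR the pairwise Nim products.
14 = 2 + 4 + 8 (as XOR of powers of 2).
15 = 1 + 2 + 4 + 8 (as XOR of powers of 2).
Using the standard Nim-product table on single bits:
  2*2 = 3,   2*4 = 8,   2*8 = 12,
  4*4 = 6,   4*8 = 11,  8*8 = 13,
and  1*x = x (identity), k*l = l*k (commutative).
Pairwise Nim products:
  2 * 1 = 2
  2 * 2 = 3
  2 * 4 = 8
  2 * 8 = 12
  4 * 1 = 4
  4 * 2 = 8
  4 * 4 = 6
  4 * 8 = 11
  8 * 1 = 8
  8 * 2 = 12
  8 * 4 = 11
  8 * 8 = 13
XOR them: 2 XOR 3 XOR 8 XOR 12 XOR 4 XOR 8 XOR 6 XOR 11 XOR 8 XOR 12 XOR 11 XOR 13 = 6.
Result: 14 * 15 = 6 (in Nim).

6


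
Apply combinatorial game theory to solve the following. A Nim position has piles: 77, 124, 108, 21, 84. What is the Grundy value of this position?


We need the XOR (exclusive or) of all pile sizes.
After XOR-ing pile 1 (size 77): 0 XOR 77 = 77
After XOR-ing pile 2 (size 124): 77 XOR 124 = 49
After XOR-ing pile 3 (size 108): 49 XOR 108 = 93
After XOR-ing pile 4 (size 21): 93 XOR 21 = 72
After XOR-ing pile 5 (size 84): 72 XOR 84 = 28
The Nim-value of this position is 28.

28


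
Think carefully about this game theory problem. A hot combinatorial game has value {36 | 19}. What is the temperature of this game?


The game is {36 | 19}, a switch {a | b} with numbers a > b.
Cooling {a | b} by t gives {a - t | b + t}, which stops being hot when a - t = b + t, i.e. at t = (a - b)/2. So the temperature of a switch is (a - b)/2.
Temperature = (Left option - Right option) / 2
= (36 - (19)) / 2
= 17 / 2
= 17/2

17/2


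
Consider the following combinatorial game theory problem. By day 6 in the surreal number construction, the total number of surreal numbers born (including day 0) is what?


Day 0: {|} = 0 is born. Count = 1.
Day n: the number of surreal numbers born by day n is 2^(n+1) - 1.
By day 0: 2^1 - 1 = 1
By day 1: 2^2 - 1 = 3
By day 2: 2^3 - 1 = 7
By day 3: 2^4 - 1 = 15
By day 4: 2^5 - 1 = 31
By day 5: 2^6 - 1 = 63
By day 6: 2^7 - 1 = 127
By day 6: 127 surreal numbers.

127


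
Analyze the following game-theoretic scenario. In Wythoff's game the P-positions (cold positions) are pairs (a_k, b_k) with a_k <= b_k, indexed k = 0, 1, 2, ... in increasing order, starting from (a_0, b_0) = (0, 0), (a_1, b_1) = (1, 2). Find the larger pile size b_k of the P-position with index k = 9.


By Wythoff's theorem, a_k = floor(k * phi) and b_k = floor(k * phi^2) = a_k + k, where phi = (1 + sqrt(5))/2 is the golden ratio.
phi = (1 + sqrt(5))/2 = 1.618034
phi^2 = phi + 1 = 2.618034
k = 9
k * phi^2 = 9 * 2.618034 = 23.562306
b_9 = floor(k * phi^2) = 23 (check: a_9 + k = 14 + 9 = 23)

23


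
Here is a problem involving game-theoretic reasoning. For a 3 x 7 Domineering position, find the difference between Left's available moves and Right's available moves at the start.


Board is 3 x 7 (rows x cols).
Left (vertical) placements: (rows-1) * cols = 2 * 7 = 14
Right (horizontal) placements: rows * (cols-1) = 3 * 6 = 18
Advantage = Left - Right = 14 - 18 = -4

-4


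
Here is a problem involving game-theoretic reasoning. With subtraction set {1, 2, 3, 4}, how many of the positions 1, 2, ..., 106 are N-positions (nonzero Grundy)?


Subtraction set S = {1, 2, 3, 4}, so G(n) = n mod 5.
G(n) = 0 when n is a multiple of 5.
Multiples of 5 in [1, 106]: 21
N-positions (nonzero Grundy) = 106 - 21 = 85

85


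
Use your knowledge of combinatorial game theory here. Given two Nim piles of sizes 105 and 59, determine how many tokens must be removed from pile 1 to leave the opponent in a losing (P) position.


Piles: 105 and 59
Current XOR: 105 XOR 59 = 82 (non-zero, so this is an N-position).
To make the XOR zero, we need to find a move that balances the piles.
For pile 1 (size 105): target = 105 XOR 82 = 59
We reduce pile 1 from 105 to 59.
Tokens removed: 105 - 59 = 46
Verification: 59 XOR 59 = 0

46


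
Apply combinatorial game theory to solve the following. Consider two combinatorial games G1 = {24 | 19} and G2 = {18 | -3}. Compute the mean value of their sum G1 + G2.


G1 = {24 | 19}, G2 = {18 | -3}
Each is a switch {a | b} with numbers a > b; its mean value is (a + b)/2, and mean value is additive over game sums: m(G1 + G2) = m(G1) + m(G2).
Mean of G1 = (24 + (19))/2 = 43/2 = 43/2
Mean of G2 = (18 + (-3))/2 = 15/2 = 15/2
Mean of G1 + G2 = 43/2 + 15/2 = 29

29


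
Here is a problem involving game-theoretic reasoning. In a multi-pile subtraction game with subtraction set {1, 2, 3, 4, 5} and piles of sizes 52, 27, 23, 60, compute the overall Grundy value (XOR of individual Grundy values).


Subtraction set: {1, 2, 3, 4, 5}
For this subtraction set, G(n) = n mod 6 (period = max + 1 = 6).
Pile 1 (size 52): G(52) = 52 mod 6 = 4
Pile 2 (size 27): G(27) = 27 mod 6 = 3
Pile 3 (size 23): G(23) = 23 mod 6 = 5
Pile 4 (size 60): G(60) = 60 mod 6 = 0
Total Grundy value = XOR of all: 4 XOR 3 XOR 5 XOR 0 = 2

2


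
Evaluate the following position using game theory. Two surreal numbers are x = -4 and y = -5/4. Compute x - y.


x = -4, y = -5/4
Converting to common denominator: 4
x = -16/4, y = -5/4
x - y = -4 - -5/4 = -11/4

-11/4


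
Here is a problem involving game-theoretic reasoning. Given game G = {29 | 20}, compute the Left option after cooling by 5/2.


Original game: {29 | 20} (a switch {a | b} with a > b).
Cooling by t (for t below the temperature (a - b)/2 = 9/2) taxes each move by t: {a | b} cooled by t is {a - t | b + t}.
Cooling amount: t = 5/2
Cooled Left option: 29 - 5/2 = 53/2
Cooled Right option: 20 + 5/2 = 45/2
Cooled game: {53/2 | 45/2}
Left option = 53/2

53/2


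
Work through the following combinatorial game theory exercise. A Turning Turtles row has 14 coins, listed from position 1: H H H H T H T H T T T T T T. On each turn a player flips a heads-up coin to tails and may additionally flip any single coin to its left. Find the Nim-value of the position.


Coins: H H H H T H T H T T T T T T
Key fact: a single head at position k behaves exactly like a Nim heap of size k (turning it to T and optionally flipping a coin at j < k corresponds to moving the heap from k to j, or to 0), and heads combine as a disjunctive sum (two heads at the same place would cancel, matching j XOR j = 0). So the Nim-value is the XOR of the 1-indexed positions of the heads.
Face-up positions (1-indexed): [1, 2, 3, 4, 6, 8]
XOR 0 with 1: 0 XOR 1 = 1
XOR 1 with 2: 1 XOR 2 = 3
XOR 3 with 3: 3 XOR 3 = 0
XOR 0 with 4: 0 XOR 4 = 4
XOR 4 with 6: 4 XOR 6 = 2
XOR 2 with 8: 2 XOR 8 = 10
Nim-value = 10

10


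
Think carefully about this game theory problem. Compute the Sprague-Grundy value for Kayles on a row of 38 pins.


Kayles: a move removes 1 or 2 adjacent pins from a contiguous row.
Removing pins from a row of k leaves two independent rows (a, b) with a + b = k - 1 (one pin) or a + b = k - 2 (two pins); an end removal gives a = 0.
By Sprague-Grundy, G(k) = mex{ G(a) XOR G(b) } over all these splits. G(0) = 0.
G(1): splits (0,0):0^0=0 -> mex({0}) = 1
G(2): splits (0,1):0^1=1 (0,0):0^0=0 -> mex({0, 1}) = 2
G(3): splits (0,2):0^2=2 (1,1):1^1=0 (0,1):0^1=1 -> mex({0, 1, 2}) = 3
G(4): splits (0,3):0^3=3 (1,2):1^2=3 (0,2):0^2=2 (1,1):1^1=0 -> mex({0, 2, 3}) = 1
G(5): splits (0,4):0^1=1 (1,3):1^3=2 (2,2):2^2=0 (0,3):0^3=3 (1,2):1^2=3 -> mex({0, 1, 2, 3}) = 4
G(6) = mex({0, 1, 2, 4}) = 3
G(7) = mex({0, 1, 3, 4, 5}) = 2
G(8) = mex({0, 2, 3, 5, 6}) = 1
G(9) = mex({0, 1, 2, 3, 6, 7}) = 4
G(10) = mex({0, 1, 3, 4, 5, 7}) = 2
G(11) = mex({0, 1, 2, 3, 4, 5}) = 6
G(12) = mex({0, 1, 2, 3, 5, 6, 7}) = 4
G(13) = mex({0, 2, 3, 4, 6, 7}) = 1
G(14) = mex({0, 1, 4, 5, 6, 7}) = 2
G(15) = mex({0, 1, 2, 3, 4, 5, 6}) = 7
G(16) = mex({0, 2, 3, 5, 6, 7}) = 1
G(17) = mex({0, 1, 2, 3, 5, 6, 7}) = 4
G(18) = mex({0, 1, 2, 4, 5, 6}) = 3
G(19) = mex({0, 1, 3, 4, 5, 7}) = 2
G(20) = mex({0, 2, 3, 4, 5, 6, 7}) = 1
G(21) = mex({0, 1, 2, 3, 5, 6, 7}) = 4
G(22) = mex({0, 1, 2, 3, 4, 5, 7}) = 6
G(23) = mex({0, 1, 2, 3, 4, 5, 6}) = 7
G(24) = mex({0, 1, 2, 3, 5, 6, 7}) = 4
G(25) = mex({0, 2, 3, 4, 6, 7}) = 1
G(26) = mex({0, 1, 3, 4, 5, 6, 7}) = 2
G(27) = mex({0, 1, 2, 3, 4, 5, 6, 7}) = 8
G(28) = mex({0, 1, 2, 3, 4, 6, 7, 8}) = 5
G(29) = mex({0, 1, 2, 3, 5, 6, 7, 8, 9}) = 4
G(30) = mex({0, 1, 2, 3, 4, 5, 6, 9, 10}) = 7
G(31) = mex({0, 1, 3, 4, 5, 7, 10, 11}) = 2
G(32) = mex({0, 2, 3, 4, 5, 6, 7, 9, 11}) = 1
G(33) = mex({0, 1, 2, 3, 4, 5, 6, 7, 9, 12}) = 8
G(34) = mex({0, 1, 2, 3, 4, 5, 7, 8, 11, 12}) = 6
G(35) = mex({0, 1, 2, 3, 4, 5, 6, 8, 9, 10, 11}) = 7
G(36) = mex({0, 1, 2, 3, 5, 6, 7, 9, 10}) = 4
G(37) = mex({0, 2, 3, 4, 6, 7, 9, 10, 11, 12}) = 1
G(38) = mex({0, 1, 3, 4, 5, 6, 7, 9, 10, 11, 12}) = 2
Therefore G(38) = 2.

2


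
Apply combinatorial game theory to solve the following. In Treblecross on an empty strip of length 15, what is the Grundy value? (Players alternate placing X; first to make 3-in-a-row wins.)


Treblecross: place X on empty cells; 3-in-a-row wins.
Playing within two cells of an existing X lets the opponent win at once, so sensible play treats the cells i-2..i+2 around each X as dead. The player left with no safe cell loses, so this is a normal-play take-away game on strips of safe cells.
Placing X at cell i (0-indexed) of a strip of k safe cells leaves independent strips of sizes max(0, i-2) and max(0, k-i-3). Hence G(k) = mex{ G(max(0,i-2)) XOR G(max(0,k-i-3)) : 0 <= i < k }, with G(0) = 0.
G(1): splits (0,0):0^0=0 -> mex({0}) = 1
G(2): splits (0,0):0^0=0 -> mex({0}) = 1
G(3): splits (0,0):0^0=0 -> mex({0}) = 1
G(4): splits (0,1):0^1=1 (0,0):0^0=0 -> mex({0, 1}) = 2
G(5): splits (0,2):0^1=1 (0,1):0^1=1 (0,0):0^0=0 -> mex({0, 1}) = 2
G(6) = mex({1}) = 0
G(7) = mex({0, 1, 2}) = 3
G(8) = mex({0, 1, 2}) = 3
G(9) = mex({0, 2}) = 1
G(10) = mex({0, 2, 3}) = 1
G(11) = mex({0, 3}) = 1
G(12) = mex({1, 3}) = 0
G(13) = mex({0, 1, 2, 3}) = 4
G(14) = mex({0, 1, 2}) = 3
G(15) = mex({0, 1, 2}) = 3
Therefore G(15) = 3.

3


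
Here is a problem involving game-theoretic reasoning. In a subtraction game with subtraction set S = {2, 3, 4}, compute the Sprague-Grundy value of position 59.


The subtraction set is S = {2, 3, 4}.
G(k) = mex{ G(k - s) : s in S, s <= k }. We compute iteratively: G(0) = 0.
G(1) = mex({}) = 0
G(2) = mex({0}) = 1
G(3) = mex({0}) = 1
G(4) = mex({0, 1}) = 2
G(5) = mex({0, 1}) = 2
G(6) = mex({1, 2}) = 0
G(7) = mex({1, 2}) = 0
G(8) = mex({0, 2}) = 1
G(9) = mex({0, 2}) = 1
Observe that G(6)..G(9) = 0, 0, 1, 1 repeats G(0)..G(3) = 0, 0, 1, 1.
For k >= max(S) = 4, G(k) is determined by the previous 4 values G(k-4)..G(k-1); a window of 4 consecutive values has recurred shifted by 6, so by induction G(k + 6) = G(k) for all k >= 0: the sequence is periodic from the start with period 6.
One period: G(0..5) = 0, 0, 1, 1, 2, 2.
59 mod 6 = 5, so G(59) = G(5) = 2.

2


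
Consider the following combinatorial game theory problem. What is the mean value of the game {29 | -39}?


Game = {29 | -39}, a switch {a | b} with numbers a > b.
Its thermograph has left wall a - t and right wall b + t, which meet at t = (a - b)/2, where both equal (a + b)/2. So the mast (mean value) is at (a + b)/2.
Mean = (29 + (-39))/2 = -10/2 = -5

-5


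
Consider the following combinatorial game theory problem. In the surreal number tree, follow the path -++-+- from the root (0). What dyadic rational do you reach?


Sign expansion: -++-+-
Rule: track bounds (lo, hi), initially (-inf, +inf). On '+', the current value becomes lo and we move to the simplest number in (value, hi): value + 1 if hi = +inf, otherwise the midpoint (value + hi)/2. On '-', the current value becomes hi and we move to value - 1 if lo = -inf, otherwise the midpoint (lo + value)/2.
Start at 0.
Step 1: sign = -, move left. Bounds: (-inf, 0). Value = -1
Step 2: sign = +, move right. Bounds: (-1, 0). Value = -1/2
Step 3: sign = +, move right. Bounds: (-1/2, 0). Value = -1/4
Step 4: sign = -, move left. Bounds: (-1/2, -1/4). Value = -3/8
Step 5: sign = +, move right. Bounds: (-3/8, -1/4). Value = -5/16
Step 6: sign = -, move left. Bounds: (-3/8, -5/16). Value = -11/32
The surreal number with sign expansion -++-+- is -11/32.

-11/32


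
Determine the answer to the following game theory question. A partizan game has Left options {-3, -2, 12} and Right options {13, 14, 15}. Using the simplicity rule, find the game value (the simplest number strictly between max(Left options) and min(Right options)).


Left options: {-3, -2, 12}, max = 12
Right options: {13, 14, 15}, min = 13
All options are numbers and max(Left) < min(Right), so by the simplicity theorem the value is the simplest (earliest-born) number strictly between 12 and 13.
No integer lies strictly between 12 and 13, so the value is the dyadic rational m/2^k in the interval with the smallest k (then m odd); search k = 1, 2, ...:
Denominator 2: 25/2 lies strictly between 12 and 13 -- found.
The simplest number in the interval is 25/2.
Game value = 25/2

25/2


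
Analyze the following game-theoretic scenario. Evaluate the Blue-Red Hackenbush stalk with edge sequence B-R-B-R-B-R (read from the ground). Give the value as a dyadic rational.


Edges (from ground): B-R-B-R-B-R
By Berlekamp's sign-expansion rule, a Blue-Red Hackenbush stalk has the value of the surreal number whose sign sequence is the edge sequence with B -> + and R -> -.
Sign sequence: +-+-+-
Trace the sign expansion in the surreal number tree, starting from 0:
Edge 1: B (sign +) -> bounds (0, +inf), value = 1
Edge 2: R (sign -) -> bounds (0, 1), value = 1/2
Edge 3: B (sign +) -> bounds (1/2, 1), value = 3/4
Edge 4: R (sign -) -> bounds (1/2, 3/4), value = 5/8
Edge 5: B (sign +) -> bounds (5/8, 3/4), value = 11/16
Edge 6: R (sign -) -> bounds (5/8, 11/16), value = 21/32
Game value = 21/32

21/32


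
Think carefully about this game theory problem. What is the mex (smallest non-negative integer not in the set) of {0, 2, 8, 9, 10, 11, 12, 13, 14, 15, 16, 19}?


Set = {0, 2, 8, 9, 10, 11, 12, 13, 14, 15, 16, 19}
0 is in the set.
1 is NOT in the set. This is the mex.
mex = 1

1


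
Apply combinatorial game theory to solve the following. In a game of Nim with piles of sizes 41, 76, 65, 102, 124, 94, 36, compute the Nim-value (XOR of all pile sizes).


We need the XOR (exclusive or) of all pile sizes.
After XOR-ing pile 1 (size 41): 0 XOR 41 = 41
After XOR-ing pile 2 (size 76): 41 XOR 76 = 101
After XOR-ing pile 3 (size 65): 101 XOR 65 = 36
After XOR-ing pile 4 (size 102): 36 XOR 102 = 66
After XOR-ing pile 5 (size 124): 66 XOR 124 = 62
After XOR-ing pile 6 (size 94): 62 XOR 94 = 96
After XOR-ing pile 7 (size 36): 96 XOR 36 = 68
The Nim-value of this position is 68.

68


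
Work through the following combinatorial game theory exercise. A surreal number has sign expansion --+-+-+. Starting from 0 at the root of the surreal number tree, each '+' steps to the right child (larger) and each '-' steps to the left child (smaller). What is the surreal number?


Sign expansion: --+-+-+
Rule: track bounds (lo, hi), initially (-inf, +inf). On '+', the current value becomes lo and we move to the simplest number in (value, hi): value + 1 if hi = +inf, otherwise the midpoint (value + hi)/2. On '-', the current value becomes hi and we move to value - 1 if lo = -inf, otherwise the midpoint (lo + value)/2.
Start at 0.
Step 1: sign = -, move left. Bounds: (-inf, 0). Value = -1
Step 2: sign = -, move left. Bounds: (-inf, -1). Value = -2
Step 3: sign = +, move right. Bounds: (-2, -1). Value = -3/2
Step 4: sign = -, move left. Bounds: (-2, -3/2). Value = -7/4
Step 5: sign = +, move right. Bounds: (-7/4, -3/2). Value = -13/8
Step 6: sign = -, move left. Bounds: (-7/4, -13/8). Value = -27/16
Step 7: sign = +, move right. Bounds: (-27/16, -13/8). Value = -53/32
The surreal number with sign expansion --+-+-+ is -53/32.

-53/32


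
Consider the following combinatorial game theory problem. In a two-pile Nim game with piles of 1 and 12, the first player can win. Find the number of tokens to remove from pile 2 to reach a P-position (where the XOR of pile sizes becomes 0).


Piles: 1 and 12
Current XOR: 1 XOR 12 = 13 (non-zero, so this is an N-position).
To make the XOR zero, we need to find a move that balances the piles.
For pile 2 (size 12): target = 12 XOR 13 = 1
We reduce pile 2 from 12 to 1.
Tokens removed: 12 - 1 = 11
Verification: 1 XOR 1 = 0

11


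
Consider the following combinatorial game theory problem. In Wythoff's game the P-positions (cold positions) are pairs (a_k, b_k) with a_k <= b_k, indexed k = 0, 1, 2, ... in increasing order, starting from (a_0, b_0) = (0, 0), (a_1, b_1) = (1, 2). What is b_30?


By Wythoff's theorem, a_k = floor(k * phi) and b_k = floor(k * phi^2) = a_k + k, where phi = (1 + sqrt(5))/2 is the golden ratio.
phi = (1 + sqrt(5))/2 = 1.618034
phi^2 = phi + 1 = 2.618034
k = 30
k * phi^2 = 30 * 2.618034 = 78.541020
b_30 = floor(k * phi^2) = 78 (check: a_30 + k = 48 + 30 = 78)

78


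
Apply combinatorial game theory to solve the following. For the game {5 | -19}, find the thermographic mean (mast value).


Game = {5 | -19}, a switch {a | b} with numbers a > b.
Its thermograph has left wall a - t and right wall b + t, which meet at t = (a - b)/2, where both equal (a + b)/2. So the mast (mean value) is at (a + b)/2.
Mean = (5 + (-19))/2 = -14/2 = -7

-7


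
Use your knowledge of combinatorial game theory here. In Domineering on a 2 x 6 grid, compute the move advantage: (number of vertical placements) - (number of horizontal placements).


Board is 2 x 6 (rows x cols).
Left (vertical) placements: (rows-1) * cols = 1 * 6 = 6
Right (horizontal) placements: rows * (cols-1) = 2 * 5 = 10
Advantage = Left - Right = 6 - 10 = -4

-4


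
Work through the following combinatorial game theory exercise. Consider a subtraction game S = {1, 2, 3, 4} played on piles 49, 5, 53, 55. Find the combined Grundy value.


Subtraction set: {1, 2, 3, 4}
For this subtraction set, G(n) = n mod 5 (period = max + 1 = 5).
Pile 1 (size 49): G(49) = 49 mod 5 = 4
Pile 2 (size 5): G(5) = 5 mod 5 = 0
Pile 3 (size 53): G(53) = 53 mod 5 = 3
Pile 4 (size 55): G(55) = 55 mod 5 = 0
Total Grundy value = XOR of all: 4 XOR 0 XOR 3 XOR 0 = 7

7


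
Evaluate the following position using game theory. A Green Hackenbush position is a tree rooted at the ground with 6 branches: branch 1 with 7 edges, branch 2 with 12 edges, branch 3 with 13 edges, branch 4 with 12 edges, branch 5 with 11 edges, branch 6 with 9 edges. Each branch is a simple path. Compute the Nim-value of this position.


The tree has 6 branches from the ground vertex.
In Green Hackenbush, the Nim-value of a simple path of length k is k.
Branch 1: length 7, Nim-value = 7
Branch 2: length 12, Nim-value = 12
Branch 3: length 13, Nim-value = 13
Branch 4: length 12, Nim-value = 12
Branch 5: length 11, Nim-value = 11
Branch 6: length 9, Nim-value = 9
Total Nim-value = XOR of all branch values:
0 XOR 7 = 7
7 XOR 12 = 11
11 XOR 13 = 6
6 XOR 12 = 10
10 XOR 11 = 1
1 XOR 9 = 8
Nim-value of the tree = 8

8


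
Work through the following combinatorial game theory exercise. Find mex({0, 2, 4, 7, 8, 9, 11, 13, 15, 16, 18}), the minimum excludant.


Set = {0, 2, 4, 7, 8, 9, 11, 13, 15, 16, 18}
0 is in the set.
1 is NOT in the set. This is the mex.
mex = 1

1


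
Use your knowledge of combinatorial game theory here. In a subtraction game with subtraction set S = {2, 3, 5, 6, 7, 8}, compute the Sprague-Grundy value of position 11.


The subtraction set is S = {2, 3, 5, 6, 7, 8}.
G(k) = mex{ G(k - s) : s in S, s <= k }. We compute iteratively: G(0) = 0.
G(1) = mex({}) = 0
G(2) = mex({0}) = 1
G(3) = mex({0}) = 1
G(4) = mex({0, 1}) = 2
G(5) = mex({0, 1}) = 2
G(6) = mex({0, 1, 2}) = 3
G(7) = mex({0, 1, 2}) = 3
G(8) = mex({0, 1, 2, 3}) = 4
G(9) = mex({0, 1, 2, 3}) = 4
G(10) = mex({1, 2, 3, 4}) = 0
G(11) = mex({1, 2, 3, 4}) = 0
Therefore G(11) = 0.

0


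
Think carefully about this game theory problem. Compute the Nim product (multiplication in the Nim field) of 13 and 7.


Nim multiplication is bilinear over XOR: (u XOR v) * w = (u*w) XOR (v*w).
So we split each operand into its bit components and XOR the pairwise Nim products.
13 = 1 + 4 + 8 (as XOR of powers of 2).
7 = 1 + 2 + 4 (as XOR of powers of 2).
Using the standard Nim-product table on single bits:
  2*2 = 3,   2*4 = 8,   2*8 = 12,
  4*4 = 6,   4*8 = 11,  8*8 = 13,
and  1*x = x (identity), k*l = l*k (commutative).
Pairwise Nim products:
  1 * 1 = 1
  1 * 2 = 2
  1 * 4 = 4
  4 * 1 = 4
  4 * 2 = 8
  4 * 4 = 6
  8 * 1 = 8
  8 * 2 = 12
  8 * 4 = 11
XOR them: 1 XOR 2 XOR 4 XOR 4 XOR 8 XOR 6 XOR 8 XOR 12 XOR 11 = 2.
Result: 13 * 7 = 2 (in Nim).

2


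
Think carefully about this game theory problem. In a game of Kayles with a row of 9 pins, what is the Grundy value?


Kayles: a move removes 1 or 2 adjacent pins from a contiguous row.
Removing pins from a row of k leaves two independent rows (a, b) with a + b = k - 1 (one pin) or a + b = k - 2 (two pins); an end removal gives a = 0.
By Sprague-Grundy, G(k) = mex{ G(a) XOR G(b) } over all these splits. G(0) = 0.
G(1): splits (0,0):0^0=0 -> mex({0}) = 1
G(2): splits (0,1):0^1=1 (0,0):0^0=0 -> mex({0, 1}) = 2
G(3): splits (0,2):0^2=2 (1,1):1^1=0 (0,1):0^1=1 -> mex({0, 1, 2}) = 3
G(4): splits (0,3):0^3=3 (1,2):1^2=3 (0,2):0^2=2 (1,1):1^1=0 -> mex({0, 2, 3}) = 1
G(5): splits (0,4):0^1=1 (1,3):1^3=2 (2,2):2^2=0 (0,3):0^3=3 (1,2):1^2=3 -> mex({0, 1, 2, 3}) = 4
G(6) = mex({0, 1, 2, 4}) = 3
G(7) = mex({0, 1, 3, 4, 5}) = 2
G(8) = mex({0, 2, 3, 5, 6}) = 1
G(9) = mex({0, 1, 2, 3, 6, 7}) = 4
Therefore G(9) = 4.

4


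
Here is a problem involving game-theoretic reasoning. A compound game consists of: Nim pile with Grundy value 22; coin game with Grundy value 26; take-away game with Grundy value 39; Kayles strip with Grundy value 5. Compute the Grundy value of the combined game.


By the Sprague-Grundy theorem, the Grundy value of a sum of games is the XOR of individual Grundy values.
Nim pile: Grundy value = 22. Running XOR: 0 XOR 22 = 22
coin game: Grundy value = 26. Running XOR: 22 XOR 26 = 12
take-away game: Grundy value = 39. Running XOR: 12 XOR 39 = 43
Kayles strip: Grundy value = 5. Running XOR: 43 XOR 5 = 46
The combined Grundy value is 46.

46


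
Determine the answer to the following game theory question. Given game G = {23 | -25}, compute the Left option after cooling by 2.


Original game: {23 | -25} (a switch {a | b} with a > b).
Cooling by t (for t below the temperature (a - b)/2 = 24) taxes each move by t: {a | b} cooled by t is {a - t | b + t}.
Cooling amount: t = 2
Cooled Left option: 23 - 2 = 21
Cooled Right option: -25 + 2 = -23
Cooled game: {21 | -23}
Left option = 21

21


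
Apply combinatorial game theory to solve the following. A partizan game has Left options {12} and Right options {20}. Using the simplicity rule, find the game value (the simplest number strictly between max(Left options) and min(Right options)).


Left options: {12}, max = 12
Right options: {20}, min = 20
All options are numbers and max(Left) < min(Right), so by the simplicity theorem the value is the simplest (earliest-born) number strictly between 12 and 20.
Integers 13 through 19 all lie strictly between 12 and 20.
Among integers, the simplest (lowest birthday = smallest |n|; 0 is born on day 0, +-n on day n) is 13.
No non-integer in the interval can be simpler: if x is a non-integer in the interval, then floor(x) or ceil(x) also lies in the interval (the interval contains an integer), and both are proper prefixes of x's sign expansion, i.e. born earlier. So the game value is 13.
Game value = 13

13


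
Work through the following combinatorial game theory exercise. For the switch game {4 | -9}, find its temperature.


The game is {4 | -9}, a switch {a | b} with numbers a > b.
Cooling {a | b} by t gives {a - t | b + t}, which stops being hot when a - t = b + t, i.e. at t = (a - b)/2. So the temperature of a switch is (a - b)/2.
Temperature = (Left option - Right option) / 2
= (4 - (-9)) / 2
= 13 / 2
= 13/2

13/2


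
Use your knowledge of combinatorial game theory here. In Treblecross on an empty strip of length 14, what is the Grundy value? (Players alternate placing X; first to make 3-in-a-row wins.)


Treblecross: place X on empty cells; 3-in-a-row wins.
Playing within two cells of an existing X lets the opponent win at once, so sensible play treats the cells i-2..i+2 around each X as dead. The player left with no safe cell loses, so this is a normal-play take-away game on strips of safe cells.
Placing X at cell i (0-indexed) of a strip of k safe cells leaves independent strips of sizes max(0, i-2) and max(0, k-i-3). Hence G(k) = mex{ G(max(0,i-2)) XOR G(max(0,k-i-3)) : 0 <= i < k }, with G(0) = 0.
G(1): splits (0,0):0^0=0 -> mex({0}) = 1
G(2): splits (0,0):0^0=0 -> mex({0}) = 1
G(3): splits (0,0):0^0=0 -> mex({0}) = 1
G(4): splits (0,1):0^1=1 (0,0):0^0=0 -> mex({0, 1}) = 2
G(5): splits (0,2):0^1=1 (0,1):0^1=1 (0,0):0^0=0 -> mex({0, 1}) = 2
G(6) = mex({1}) = 0
G(7) = mex({0, 1, 2}) = 3
G(8) = mex({0, 1, 2}) = 3
G(9) = mex({0, 2}) = 1
G(10) = mex({0, 2, 3}) = 1
G(11) = mex({0, 3}) = 1
G(12) = mex({1, 3}) = 0
G(13) = mex({0, 1, 2, 3}) = 4
G(14) = mex({0, 1, 2}) = 3
Therefore G(14) = 3.

3


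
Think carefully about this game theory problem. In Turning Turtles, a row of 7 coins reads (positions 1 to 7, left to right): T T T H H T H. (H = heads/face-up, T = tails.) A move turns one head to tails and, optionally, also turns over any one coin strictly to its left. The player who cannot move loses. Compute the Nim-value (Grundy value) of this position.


Coins: T T T H H T H
Key fact: a single head at position k behaves exactly like a Nim heap of size k (turning it to T and optionally flipping a coin at j < k corresponds to moving the heap from k to j, or to 0), and heads combine as a disjunctive sum (two heads at the same place would cancel, matching j XOR j = 0). So the Nim-value is the XOR of the 1-indexed positions of the heads.
Face-up positions (1-indexed): [4, 5, 7]
XOR 0 with 4: 0 XOR 4 = 4
XOR 4 with 5: 4 XOR 5 = 1
XOR 1 with 7: 1 XOR 7 = 6
Nim-value = 6

6


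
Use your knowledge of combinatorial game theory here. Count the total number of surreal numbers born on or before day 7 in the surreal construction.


Day 0: {|} = 0 is born. Count = 1.
Day n: the number of surreal numbers born by day n is 2^(n+1) - 1.
By day 0: 2^1 - 1 = 1
By day 1: 2^2 - 1 = 3
By day 2: 2^3 - 1 = 7
By day 3: 2^4 - 1 = 15
By day 4: 2^5 - 1 = 31
By day 5: 2^6 - 1 = 63
By day 6: 2^7 - 1 = 127
By day 7: 2^8 - 1 = 255
By day 7: 255 surreal numbers.

255


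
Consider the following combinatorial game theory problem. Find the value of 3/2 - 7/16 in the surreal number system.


x = 3/2, y = 7/16
Converting to common denominator: 16
x = 24/16, y = 7/16
x - y = 3/2 - 7/16 = 17/16

17/16


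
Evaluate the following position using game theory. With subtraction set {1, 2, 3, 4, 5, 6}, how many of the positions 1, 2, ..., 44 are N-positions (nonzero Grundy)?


Subtraction set S = {1, 2, 3, 4, 5, 6}, so G(n) = n mod 7.
G(n) = 0 when n is a multiple of 7.
Multiples of 7 in [1, 44]: 6
N-positions (nonzero Grundy) = 44 - 6 = 38

38


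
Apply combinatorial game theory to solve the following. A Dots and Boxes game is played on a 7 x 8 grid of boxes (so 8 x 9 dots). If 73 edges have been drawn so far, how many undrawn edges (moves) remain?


Grid: 7 x 8 boxes, i.e. 8 rows and 9 columns of dots.
Horizontal edges: (rows + 1) * cols = 8 * 8 = 64
Vertical edges: rows * (cols + 1) = 7 * 9 = 63
Total edges: 64 + 63 = 127
Edges drawn: 73
Remaining: 127 - 73 = 54

54


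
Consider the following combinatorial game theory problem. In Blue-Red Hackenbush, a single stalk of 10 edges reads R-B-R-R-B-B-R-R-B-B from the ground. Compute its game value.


Edges (from ground): R-B-R-R-B-B-R-R-B-B
By Berlekamp's sign-expansion rule, a Blue-Red Hackenbush stalk has the value of the surreal number whose sign sequence is the edge sequence with B -> + and R -> -.
Sign sequence: -+--++--++
Trace the sign expansion in the surreal number tree, starting from 0:
Edge 1: R (sign -) -> bounds (-inf, 0), value = -1
Edge 2: B (sign +) -> bounds (-1, 0), value = -1/2
Edge 3: R (sign -) -> bounds (-1, -1/2), value = -3/4
Edge 4: R (sign -) -> bounds (-1, -3/4), value = -7/8
Edge 5: B (sign +) -> bounds (-7/8, -3/4), value = -13/16
Edge 6: B (sign +) -> bounds (-13/16, -3/4), value = -25/32
Edge 7: R (sign -) -> bounds (-13/16, -25/32), value = -51/64
Edge 8: R (sign -) -> bounds (-13/16, -51/64), value = -103/128
Edge 9: B (sign +) -> bounds (-103/128, -51/64), value = -205/256
Edge 10: B (sign +) -> bounds (-205/256, -51/64), value = -409/512
Game value = -409/512

-409/512


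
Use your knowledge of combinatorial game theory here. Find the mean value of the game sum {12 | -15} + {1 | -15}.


G1 = {12 | -15}, G2 = {1 | -15}
Each is a switch {a | b} with numbers a > b; its mean value is (a + b)/2, and mean value is additive over game sums: m(G1 + G2) = m(G1) + m(G2).
Mean of G1 = (12 + (-15))/2 = -3/2 = -3/2
Mean of G2 = (1 + (-15))/2 = -14/2 = -7
Mean of G1 + G2 = -3/2 + -7 = -17/2

-17/2


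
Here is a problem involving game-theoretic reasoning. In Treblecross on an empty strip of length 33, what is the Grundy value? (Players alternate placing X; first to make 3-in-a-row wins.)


Treblecross: place X on empty cells; 3-in-a-row wins.
Playing within two cells of an existing X lets the opponent win at once, so sensible play treats the cells i-2..i+2 around each X as dead. The player left with no safe cell loses, so this is a normal-play take-away game on strips of safe cells.
Placing X at cell i (0-indexed) of a strip of k safe cells leaves independent strips of sizes max(0, i-2) and max(0, k-i-3). Hence G(k) = mex{ G(max(0,i-2)) XOR G(max(0,k-i-3)) : 0 <= i < k }, with G(0) = 0.
G(1): splits (0,0):0^0=0 -> mex({0}) = 1
G(2): splits (0,0):0^0=0 -> mex({0}) = 1
G(3): splits (0,0):0^0=0 -> mex({0}) = 1
G(4): splits (0,1):0^1=1 (0,0):0^0=0 -> mex({0, 1}) = 2
G(5): splits (0,2):0^1=1 (0,1):0^1=1 (0,0):0^0=0 -> mex({0, 1}) = 2
G(6) = mex({1}) = 0
G(7) = mex({0, 1, 2}) = 3
G(8) = mex({0, 1, 2}) = 3
G(9) = mex({0, 2}) = 1
G(10) = mex({0, 2, 3}) = 1
G(11) = mex({0, 3}) = 1
G(12) = mex({1, 3}) = 0
G(13) = mex({0, 1, 2, 3}) = 4
G(14) = mex({0, 1, 2}) = 3
G(15) = mex({0, 1, 2}) = 3
G(16) = mex({0, 1, 2, 4}) = 3
G(17) = mex({0, 1, 3, 4}) = 2
G(18) = mex({0, 1, 3, 4}) = 2
G(19) = mex({0, 1, 3, 5}) = 2
G(20) = mex({0, 1, 2, 3, 5}) = 4
G(21) = mex({0, 1, 2, 3, 5}) = 4
G(22) = mex({1, 2, 6}) = 0
G(23) = mex({0, 1, 2, 3, 4, 6}) = 5
G(24) = mex({0, 1, 2, 3, 4}) = 5
G(25) = mex({0, 1, 3, 4, 7}) = 2
G(26) = mex({0, 1, 3, 4, 5, 7}) = 2
G(27) = mex({0, 1, 3, 5}) = 2
G(28) = mex({0, 1, 2, 5}) = 3
G(29) = mex({0, 1, 2, 4, 5, 6}) = 3
G(30) = mex({1, 2, 4, 6}) = 0
G(31) = mex({0, 1, 2, 3, 4, 6}) = 5
G(32) = mex({1, 2, 3, 4, 7}) = 0
G(33) = mex({0, 3, 7}) = 1
Therefore G(33) = 1.

1


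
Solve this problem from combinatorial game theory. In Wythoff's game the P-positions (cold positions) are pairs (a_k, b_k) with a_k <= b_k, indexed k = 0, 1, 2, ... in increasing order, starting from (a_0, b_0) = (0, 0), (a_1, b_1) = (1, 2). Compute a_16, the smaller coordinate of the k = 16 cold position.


By Wythoff's theorem, a_k = floor(k * phi) and b_k = floor(k * phi^2) = a_k + k, where phi = (1 + sqrt(5))/2 is the golden ratio.
phi = (1 + sqrt(5))/2 = 1.618034
k = 16
k * phi = 16 * 1.618034 = 25.888544
a_16 = floor(k * phi) = 25

25


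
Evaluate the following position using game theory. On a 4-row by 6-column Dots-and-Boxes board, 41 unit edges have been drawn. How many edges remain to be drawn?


Grid: 4 x 6 boxes, i.e. 5 rows and 7 columns of dots.
Horizontal edges: (rows + 1) * cols = 5 * 6 = 30
Vertical edges: rows * (cols + 1) = 4 * 7 = 28
Total edges: 30 + 28 = 58
Edges drawn: 41
Remaining: 58 - 41 = 17

17


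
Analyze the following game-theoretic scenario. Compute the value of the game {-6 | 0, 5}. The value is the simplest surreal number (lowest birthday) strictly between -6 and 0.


Left options: {-6}, max = -6
Right options: {0, 5}, min = 0
All options are numbers and max(Left) < min(Right), so by the simplicity theorem the value is the simplest (earliest-born) number strictly between -6 and 0.
Integers -5 through -1 all lie strictly between -6 and 0.
Among integers, the simplest (lowest birthday = smallest |n|; 0 is born on day 0, +-n on day n) is -1.
No non-integer in the interval can be simpler: if x is a non-integer in the interval, then floor(x) or ceil(x) also lies in the interval (the interval contains an integer), and both are proper prefixes of x's sign expansion, i.e. born earlier. So the game value is -1.
Game value = -1

-1


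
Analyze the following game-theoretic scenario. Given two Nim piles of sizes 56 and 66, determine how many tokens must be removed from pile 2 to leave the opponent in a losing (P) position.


Piles: 56 and 66
Current XOR: 56 XOR 66 = 122 (non-zero, so this is an N-position).
To make the XOR zero, we need to find a move that balances the piles.
For pile 2 (size 66): target = 66 XOR 122 = 56
We reduce pile 2 from 66 to 56.
Tokens removed: 66 - 56 = 10
Verification: 56 XOR 56 = 0

10


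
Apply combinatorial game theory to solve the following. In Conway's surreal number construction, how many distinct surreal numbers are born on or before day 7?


Day 0: {|} = 0 is born. Count = 1.
Day n: the number of surreal numbers born by day n is 2^(n+1) - 1.
By day 0: 2^1 - 1 = 1
By day 1: 2^2 - 1 = 3
By day 2: 2^3 - 1 = 7
By day 3: 2^4 - 1 = 15
By day 4: 2^5 - 1 = 31
By day 5: 2^6 - 1 = 63
By day 6: 2^7 - 1 = 127
By day 7: 2^8 - 1 = 255
By day 7: 255 surreal numbers.

255


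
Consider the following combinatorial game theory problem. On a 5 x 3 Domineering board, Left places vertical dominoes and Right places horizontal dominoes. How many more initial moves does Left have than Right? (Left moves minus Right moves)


Board is 5 x 3 (rows x cols).
Left (vertical) placements: (rows-1) * cols = 4 * 3 = 12
Right (horizontal) placements: rows * (cols-1) = 5 * 2 = 10
Advantage = Left - Right = 12 - 10 = 2

2


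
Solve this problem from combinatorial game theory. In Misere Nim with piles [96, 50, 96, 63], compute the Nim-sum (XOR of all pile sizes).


We need the XOR (exclusive or) of all pile sizes.
After XOR-ing pile 1 (size 96): 0 XOR 96 = 96
After XOR-ing pile 2 (size 50): 96 XOR 50 = 82
After XOR-ing pile 3 (size 96): 82 XOR 96 = 50
After XOR-ing pile 4 (size 63): 50 XOR 63 = 13
The Nim-value of this position is 13.

13


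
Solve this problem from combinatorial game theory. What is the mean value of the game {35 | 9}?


Game = {35 | 9}, a switch {a | b} with numbers a > b.
Its thermograph has left wall a - t and right wall b + t, which meet at t = (a - b)/2, where both equal (a + b)/2. So the mast (mean value) is at (a + b)/2.
Mean = (35 + (9))/2 = 44/2 = 22

22


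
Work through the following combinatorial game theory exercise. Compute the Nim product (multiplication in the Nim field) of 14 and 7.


Nim multiplication is bilinear over XOR: (u XOR v) * w = (u*w) XOR (v*w).
So we split each operand into its bit components and XOR the pairwise Nim products.
14 = 2 + 4 + 8 (as XOR of powers of 2).
7 = 1 + 2 + 4 (as XOR of powers of 2).
Using the standard Nim-product table on single bits:
  2*2 = 3,   2*4 = 8,   2*8 = 12,
  4*4 = 6,   4*8 = 11,  8*8 = 13,
and  1*x = x (identity), k*l = l*k (commutative).
Pairwise Nim products:
  2 * 1 = 2
  2 * 2 = 3
  2 * 4 = 8
  4 * 1 = 4
  4 * 2 = 8
  4 * 4 = 6
  8 * 1 = 8
  8 * 2 = 12
  8 * 4 = 11
XOR them: 2 XOR 3 XOR 8 XOR 4 XOR 8 XOR 6 XOR 8 XOR 12 XOR 11 = 12.
Result: 14 * 7 = 12 (in Nim).

12


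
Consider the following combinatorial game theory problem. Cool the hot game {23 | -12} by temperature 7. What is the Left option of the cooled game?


Original game: {23 | -12} (a switch {a | b} with a > b).
Cooling by t (for t below the temperature (a - b)/2 = 35/2) taxes each move by t: {a | b} cooled by t is {a - t | b + t}.
Cooling amount: t = 7
Cooled Left option: 23 - 7 = 16
Cooled Right option: -12 + 7 = -5
Cooled game: {16 | -5}
Left option = 16

16


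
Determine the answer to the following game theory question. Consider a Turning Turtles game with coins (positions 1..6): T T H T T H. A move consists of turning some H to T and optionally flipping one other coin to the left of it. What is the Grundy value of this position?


Coins: T T H T T H
Key fact: a single head at position k behaves exactly like a Nim heap of size k (turning it to T and optionally flipping a coin at j < k corresponds to moving the heap from k to j, or to 0), and heads combine as a disjunctive sum (two heads at the same place would cancel, matching j XOR j = 0). So the Nim-value is the XOR of the 1-indexed positions of the heads.
Face-up positions (1-indexed): [3, 6]
XOR 0 with 3: 0 XOR 3 = 3
XOR 3 with 6: 3 XOR 6 = 5
Nim-value = 5

5


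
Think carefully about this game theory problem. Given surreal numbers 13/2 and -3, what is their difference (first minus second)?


x = 13/2, y = -3
Converting to common denominator: 2
x = 13/2, y = -6/2
x - y = 13/2 - -3 = 19/2

19/2


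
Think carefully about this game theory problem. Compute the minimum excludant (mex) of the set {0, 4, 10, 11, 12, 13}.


Set = {0, 4, 10, 11, 12, 13}
0 is in the set.
1 is NOT in the set. This is the mex.
mex = 1

1


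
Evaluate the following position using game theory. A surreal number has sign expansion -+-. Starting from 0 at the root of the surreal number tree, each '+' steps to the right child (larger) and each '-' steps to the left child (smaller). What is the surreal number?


Sign expansion: -+-
Rule: track bounds (lo, hi), initially (-inf, +inf). On '+', the current value becomes lo and we move to the simplest number in (value, hi): value + 1 if hi = +inf, otherwise the midpoint (value + hi)/2. On '-', the current value becomes hi and we move to value - 1 if lo = -inf, otherwise the midpoint (lo + value)/2.
Start at 0.
Step 1: sign = -, move left. Bounds: (-inf, 0). Value = -1
Step 2: sign = +, move right. Bounds: (-1, 0). Value = -1/2
Step 3: sign = -, move left. Bounds: (-1, -1/2). Value = -3/4
The surreal number with sign expansion -+- is -3/4.

-3/4


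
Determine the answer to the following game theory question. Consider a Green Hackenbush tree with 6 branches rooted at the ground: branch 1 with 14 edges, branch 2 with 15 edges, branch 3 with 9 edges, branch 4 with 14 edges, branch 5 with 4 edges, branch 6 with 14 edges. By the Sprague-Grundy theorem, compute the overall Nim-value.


The tree has 6 branches from the ground vertex.
In Green Hackenbush, the Nim-value of a simple path of length k is k.
Branch 1: length 14, Nim-value = 14
Branch 2: length 15, Nim-value = 15
Branch 3: length 9, Nim-value = 9
Branch 4: length 14, Nim-value = 14
Branch 5: length 4, Nim-value = 4
Branch 6: length 14, Nim-value = 14
Total Nim-value = XOR of all branch values:
0 XOR 14 = 14
14 XOR 15 = 1
1 XOR 9 = 8
8 XOR 14 = 6
6 XOR 4 = 2
2 XOR 14 = 12
Nim-value of the tree = 12

12


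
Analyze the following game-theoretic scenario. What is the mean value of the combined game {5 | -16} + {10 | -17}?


G1 = {5 | -16}, G2 = {10 | -17}
Each is a switch {a | b} with numbers a > b; its mean value is (a + b)/2, and mean value is additive over game sums: m(G1 + G2) = m(G1) + m(G2).
Mean of G1 = (5 + (-16))/2 = -11/2 = -11/2
Mean of G2 = (10 + (-17))/2 = -7/2 = -7/2
Mean of G1 + G2 = -11/2 + -7/2 = -9

-9


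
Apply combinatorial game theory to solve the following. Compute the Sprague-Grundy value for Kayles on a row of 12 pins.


Kayles: a move removes 1 or 2 adjacent pins from a contiguous row.
Removing pins from a row of k leaves two independent rows (a, b) with a + b = k - 1 (one pin) or a + b = k - 2 (two pins); an end removal gives a = 0.
By Sprague-Grundy, G(k) = mex{ G(a) XOR G(b) } over all these splits. G(0) = 0.
G(1): splits (0,0):0^0=0 -> mex({0}) = 1
G(2): splits (0,1):0^1=1 (0,0):0^0=0 -> mex({0, 1}) = 2
G(3): splits (0,2):0^2=2 (1,1):1^1=0 (0,1):0^1=1 -> mex({0, 1, 2}) = 3
G(4): splits (0,3):0^3=3 (1,2):1^2=3 (0,2):0^2=2 (1,1):1^1=0 -> mex({0, 2, 3}) = 1
G(5): splits (0,4):0^1=1 (1,3):1^3=2 (2,2):2^2=0 (0,3):0^3=3 (1,2):1^2=3 -> mex({0, 1, 2, 3}) = 4
G(6) = mex({0, 1, 2, 4}) = 3
G(7) = mex({0, 1, 3, 4, 5}) = 2
G(8) = mex({0, 2, 3, 5, 6}) = 1
G(9) = mex({0, 1, 2, 3, 6, 7}) = 4
G(10) = mex({0, 1, 3, 4, 5, 7}) = 2
G(11) = mex({0, 1, 2, 3, 4, 5}) = 6
G(12) = mex({0, 1, 2, 3, 5, 6, 7}) = 4
Therefore G(12) = 4.

4
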